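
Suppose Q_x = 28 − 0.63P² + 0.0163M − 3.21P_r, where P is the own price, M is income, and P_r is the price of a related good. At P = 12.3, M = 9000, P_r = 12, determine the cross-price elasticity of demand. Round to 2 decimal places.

Evaluating quantity at (P, M, P_r) gives Q_x = 28 − 0.63(12.3)² + 0.0163(9000) − 3.21(12) = 28 − 95.3127 + 146.7 − 38.52 = 40.8673.
∂Q_x/∂P_r = −3.21, so E_xy = -3.21·(12/40.8673) ≈ -0.94.
E_xy < 0: the goods are complements.

-0.94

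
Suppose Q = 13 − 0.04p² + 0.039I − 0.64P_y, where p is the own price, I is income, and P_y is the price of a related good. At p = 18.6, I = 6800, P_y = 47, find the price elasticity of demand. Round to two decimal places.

First evaluate Q: 13 − 0.04(18.6)² + 0.039(6800) − 0.64(47) = 13 − 13.8384 + 265.2 − 30.08 = 234.2816.
∂Q/∂p = −2·0.04·p = -1.488, so E_p = -1.488·(18.6/234.2816) ≈ -0.12.
|E_p| < 1: demand is inelastic.

-0.12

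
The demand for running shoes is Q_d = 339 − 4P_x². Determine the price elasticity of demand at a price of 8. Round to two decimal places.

At P_x = 8, Q_d = 83.
dQ_d/dP_x = −2·4·P_x = −64.
Point elasticity E = (dQ_d/dP_x)·(P_x/Q_d) = -64 × 8/83 ≈ -6.17.
|E| > 1, so demand is elastic at this price.

-6.17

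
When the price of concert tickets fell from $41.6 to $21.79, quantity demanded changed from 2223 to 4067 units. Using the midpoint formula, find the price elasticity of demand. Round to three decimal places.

-0.938

%Δq = (4067 − 2223)/[(2223 + 4067)/2] = 1844/3145 ≈ 0.5863.
%ΔP = (21.79 − 41.6)/[(41.6 + 21.79)/2] = -19.81/31.695 ≈ -0.6250.
Arc elasticity E = %Δq/%ΔP ≈ 0.5863/-0.6250 ≈ -0.938.
|E| < 1: demand is inelastic over this range.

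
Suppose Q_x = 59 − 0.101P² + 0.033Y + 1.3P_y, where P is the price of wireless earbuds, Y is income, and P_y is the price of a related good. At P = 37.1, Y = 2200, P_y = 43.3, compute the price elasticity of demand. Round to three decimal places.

-5.689

Substituting, Q_x = 59 − 0.101(37.1)² + 0.033(2200) + 1.3(43.3) = 59 − 139.0174 + 72.6 + 56.29 = 48.8726.
∂Q_x/∂P = −2·0.101·P = -7.4942, so E_p = -7.4942·(37.1/48.8726) ≈ -5.689.
|E_p| > 1: demand is elastic.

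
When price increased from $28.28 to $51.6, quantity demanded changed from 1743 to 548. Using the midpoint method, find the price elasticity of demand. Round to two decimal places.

%ΔQ = (548 − 1743)/[(1743 + 548)/2] = -1195/1145.5 ≈ -1.0432.
%Δp = (51.6 − 28.28)/[(28.28 + 51.6)/2] = 23.32/39.94 ≈ 0.5839.
Arc elasticity E = %ΔQ/%Δp ≈ -1.0432/0.5839 ≈ -1.79.
|E| > 1: demand is elastic over this range.

-1.79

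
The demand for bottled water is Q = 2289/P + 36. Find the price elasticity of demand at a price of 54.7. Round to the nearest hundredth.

-0.54

At P = 54.7, Q = 77.8464.
dQ/dP = −2289/P² = −0.765.
Point elasticity E = (dQ/dP)·(P/Q) = -0.765 × 54.7/77.8464 ≈ -0.54.
|E| < 1, so demand is inelastic at this price.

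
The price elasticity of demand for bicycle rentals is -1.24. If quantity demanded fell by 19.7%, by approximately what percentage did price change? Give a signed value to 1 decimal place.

%ΔQ ≈ E × %ΔP ⇒ %ΔP = %ΔQ / E = (-19.7%)/(-1.24) ≈ 15.9%.

15.9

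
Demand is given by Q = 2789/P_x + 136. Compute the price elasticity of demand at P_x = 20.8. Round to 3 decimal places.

-0.496

At P_x = 20.8, Q = 270.0865.
dQ/dP_x = −2789/P_x² = −6.4465.
Point elasticity E = (dQ/dP_x)·(P_x/Q) = -6.4465 × 20.8/270.0865 ≈ -0.496.
|E| < 1, so demand is inelastic at this price.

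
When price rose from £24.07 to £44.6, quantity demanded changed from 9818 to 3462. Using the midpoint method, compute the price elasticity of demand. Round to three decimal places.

%ΔQ = (3462 − 9818)/[(9818 + 3462)/2] = -6356/6640 ≈ -0.9572.
%Δp = (44.6 − 24.07)/[(24.07 + 44.6)/2] = 20.53/34.335 ≈ 0.5979.
Arc elasticity E = %ΔQ/%Δp ≈ -0.9572/0.5979 ≈ -1.601.
|E| > 1: demand is elastic over this range.

-1.601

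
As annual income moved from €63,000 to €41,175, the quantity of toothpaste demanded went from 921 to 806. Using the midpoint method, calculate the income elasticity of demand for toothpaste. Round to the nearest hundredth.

0.32

%ΔQ = (806 − 921)/[(921+806)/2] = -115/863.5 ≈ -0.1332.
%ΔI = (41,175 − 63,000)/[(63,000+41,175)/2] = -21825/52087.5 ≈ -0.4190.
E_I = %ΔQ/%ΔI ≈ 0.32.
E_I ∈ (0,1): normal good (necessity).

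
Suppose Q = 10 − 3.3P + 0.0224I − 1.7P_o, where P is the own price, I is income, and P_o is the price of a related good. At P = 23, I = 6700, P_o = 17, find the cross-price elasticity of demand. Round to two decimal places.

At the given point, Q = 10 − 3.3(23) + 0.0224(6700) − 1.7(17) = 10 − 75.9 + 150.08 − 28.9 = 55.28.
∂Q/∂P_o = −1.7, so E_xy = -1.7·(17/55.28) ≈ -0.52.
E_xy < 0: the goods are complements.

-0.52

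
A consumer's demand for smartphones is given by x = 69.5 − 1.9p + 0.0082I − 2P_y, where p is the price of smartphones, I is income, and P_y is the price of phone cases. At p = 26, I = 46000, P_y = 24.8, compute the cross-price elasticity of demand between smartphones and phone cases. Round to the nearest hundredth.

Substituting, x = 69.5 − 1.9(26) + 0.0082(46000) − 2(24.8) = 69.5 − 49.4 + 377.2 − 49.6 = 347.7.
∂x/∂P_y = −2, so E_xy = -2·(24.8/347.7) ≈ -0.14.
E_xy < 0: the goods are complements.

-0.14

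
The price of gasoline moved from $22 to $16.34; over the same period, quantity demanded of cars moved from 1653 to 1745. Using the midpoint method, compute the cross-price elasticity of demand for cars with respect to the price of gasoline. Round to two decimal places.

-0.18

%ΔQ_x = (1745 − 1653)/[(1653+1745)/2] = 92/1699 ≈ 0.0541.
%ΔP_y = (16.34 − 22)/[(22+16.34)/2] ≈ -0.2953.
E_xy = 0.0541/-0.2953 ≈ -0.18.
E_xy < 0, so cars and gasoline are complements.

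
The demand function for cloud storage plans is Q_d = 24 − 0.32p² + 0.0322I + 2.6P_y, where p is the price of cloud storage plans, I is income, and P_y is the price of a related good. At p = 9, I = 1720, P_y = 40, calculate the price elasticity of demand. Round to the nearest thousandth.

-0.329

First evaluate Q_d: 24 − 0.32(9)² + 0.0322(1720) + 2.6(40) = 24 − 25.92 + 55.384 + 104 = 157.464.
∂Q_d/∂p = −2·0.32·p = -5.76, so E_p = -5.76·(9/157.464) ≈ -0.329.
|E_p| < 1: demand is inelastic.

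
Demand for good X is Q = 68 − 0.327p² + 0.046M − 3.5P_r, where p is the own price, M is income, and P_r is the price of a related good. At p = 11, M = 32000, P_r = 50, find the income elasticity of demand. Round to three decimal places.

Evaluating quantity at (p, M, P_r) gives Q = 68 − 0.327(11)² + 0.046(32000) − 3.5(50) = 68 − 39.567 + 1472 − 175 = 1325.433.
∂Q/∂M = +0.046, so E_I = 0.046·(32000/1325.433) ≈ 1.111.
E_I > 1: normal good (luxury).

1.111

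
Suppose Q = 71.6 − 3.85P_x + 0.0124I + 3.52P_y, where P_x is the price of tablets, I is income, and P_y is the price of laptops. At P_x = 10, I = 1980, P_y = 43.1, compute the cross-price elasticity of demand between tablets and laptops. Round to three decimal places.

0.725

First evaluate Q: 71.6 − 3.85(10) + 0.0124(1980) + 3.52(43.1) = 71.6 − 38.5 + 24.552 + 151.712 = 209.364.
∂Q/∂P_y = +3.52, so E_xy = 3.52·(43.1/209.364) ≈ 0.725.
E_xy > 0: the goods are substitutes.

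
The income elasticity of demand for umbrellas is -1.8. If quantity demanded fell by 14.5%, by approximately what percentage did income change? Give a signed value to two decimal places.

8.06

%ΔQ ≈ E × %ΔI ⇒ %ΔI = %ΔQ / E = (-14.5%)/(-1.8) ≈ 8.06%.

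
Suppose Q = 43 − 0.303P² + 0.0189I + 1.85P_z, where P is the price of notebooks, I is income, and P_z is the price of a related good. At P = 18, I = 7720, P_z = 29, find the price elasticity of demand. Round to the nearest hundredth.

At the given point, Q = 43 − 0.303(18)² + 0.0189(7720) + 1.85(29) = 43 − 98.172 + 145.908 + 53.65 = 144.386.
∂Q/∂P = −2·0.303·P = -10.908, so E_p = -10.908·(18/144.386) ≈ -1.36.
|E_p| > 1: demand is elastic.

-1.36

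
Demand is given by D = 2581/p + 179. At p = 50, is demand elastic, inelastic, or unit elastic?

At p = 50, D = 230.62.
dD/dp = −2581/p² = −1.0324.
Point elasticity E = (dD/dp)·(p/D) = -1.0324 × 50/230.62 ≈ -0.224.
|E| ≈ 0.224 < 1, so demand is inelastic.

inelastic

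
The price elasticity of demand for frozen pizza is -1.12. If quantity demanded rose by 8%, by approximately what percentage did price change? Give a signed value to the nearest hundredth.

-7.14

%ΔQ ≈ E × %ΔP ⇒ %ΔP = %ΔQ / E = (8%)/(-1.12) ≈ -7.14%.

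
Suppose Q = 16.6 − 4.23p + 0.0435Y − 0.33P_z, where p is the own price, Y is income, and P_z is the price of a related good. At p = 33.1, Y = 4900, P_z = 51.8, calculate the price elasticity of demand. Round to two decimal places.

-1.93

First evaluate Q: 16.6 − 4.23(33.1) + 0.0435(4900) − 0.33(51.8) = 16.6 − 140.013 + 213.15 − 17.094 = 72.643.
∂Q/∂p = −4.23, so E_p = (−4.23)·(33.1/72.643) ≈ -1.93.
|E_p| > 1: demand is elastic.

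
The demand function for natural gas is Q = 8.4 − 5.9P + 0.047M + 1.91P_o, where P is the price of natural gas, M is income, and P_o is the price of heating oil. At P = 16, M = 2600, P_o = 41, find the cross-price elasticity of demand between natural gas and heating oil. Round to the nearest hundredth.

0.68

First evaluate Q: 8.4 − 5.9(16) + 0.047(2600) + 1.91(41) = 8.4 − 94.4 + 122.2 + 78.31 = 114.51.
∂Q/∂P_o = +1.91, so E_xy = 1.91·(41/114.51) ≈ 0.68.
E_xy > 0: the goods are substitutes.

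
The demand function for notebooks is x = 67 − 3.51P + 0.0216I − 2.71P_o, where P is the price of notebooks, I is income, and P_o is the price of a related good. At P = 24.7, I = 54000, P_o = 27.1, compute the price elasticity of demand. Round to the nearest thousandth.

-0.081

Evaluating quantity at (P, I, P_o) gives x = 67 − 3.51(24.7) + 0.0216(54000) − 2.71(27.1) = 67 − 86.697 + 1166.4 − 73.441 = 1073.262.
∂x/∂P = −3.51, so E_p = (−3.51)·(24.7/1073.262) ≈ -0.081.
|E_p| < 1: demand is inelastic.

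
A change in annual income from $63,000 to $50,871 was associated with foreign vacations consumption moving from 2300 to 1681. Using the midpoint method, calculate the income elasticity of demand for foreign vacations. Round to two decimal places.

%ΔQ = (1681 − 2300)/[(2300+1681)/2] = -619/1990.5 ≈ -0.3110.
%ΔM = (50,871 − 63,000)/[(63,000+50,871)/2] = -12129/56935.5 ≈ -0.2130.
E_I = %ΔQ/%ΔM ≈ 1.46.
E_I > 1: normal good (luxury).

1.46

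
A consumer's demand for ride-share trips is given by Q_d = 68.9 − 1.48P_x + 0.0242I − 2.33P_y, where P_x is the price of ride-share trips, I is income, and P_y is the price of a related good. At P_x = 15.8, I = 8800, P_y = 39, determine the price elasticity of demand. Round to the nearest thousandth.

First evaluate Q_d: 68.9 − 1.48(15.8) + 0.0242(8800) − 2.33(39) = 68.9 − 23.384 + 212.96 − 90.87 = 167.606.
∂Q_d/∂P_x = −1.48, so E_p = (−1.48)·(15.8/167.606) ≈ -0.140.
|E_p| < 1: demand is inelastic.

-0.140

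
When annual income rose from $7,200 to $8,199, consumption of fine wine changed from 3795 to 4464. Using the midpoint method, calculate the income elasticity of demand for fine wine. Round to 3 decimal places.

1.249

%ΔQ = (4464 − 3795)/[(3795+4464)/2] = 669/4129.5 ≈ 0.1620.
%ΔI = (8,199 − 7,200)/[(7,200+8,199)/2] = 999/7699.5 ≈ 0.1297.
E_I = %ΔQ/%ΔI ≈ 1.249.
E_I > 1: normal good (luxury).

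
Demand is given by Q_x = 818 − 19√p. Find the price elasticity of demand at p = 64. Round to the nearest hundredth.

At p = 64, Q_x = 666.
dQ_x/dp = −19/(2√p) = −19/(2·8).
Point elasticity E = (dQ_x/dp)·(p/Q_x) = -1.1875 × 64/666 ≈ -0.11.
|E| < 1, so demand is inelastic at this price.

-0.11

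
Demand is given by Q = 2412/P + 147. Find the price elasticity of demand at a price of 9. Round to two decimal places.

-0.65

At P = 9, Q = 415.
dQ/dP = −2412/P² = −29.7778.
Point elasticity E = (dQ/dP)·(P/Q) = -29.7778 × 9/415 ≈ -0.65.
|E| < 1, so demand is inelastic at this price.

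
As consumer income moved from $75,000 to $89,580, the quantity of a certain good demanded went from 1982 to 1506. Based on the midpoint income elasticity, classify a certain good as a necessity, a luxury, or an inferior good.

inferior

%ΔQ = (1506 − 1982)/[(1982+1506)/2] = -476/1744 ≈ -0.2729.
%ΔI = (89,580 − 75,000)/[(75,000+89,580)/2] = 14580/82290 ≈ 0.1772.
E_I = %ΔQ/%ΔI ≈ -1.540.
E_I < 0: inferior good.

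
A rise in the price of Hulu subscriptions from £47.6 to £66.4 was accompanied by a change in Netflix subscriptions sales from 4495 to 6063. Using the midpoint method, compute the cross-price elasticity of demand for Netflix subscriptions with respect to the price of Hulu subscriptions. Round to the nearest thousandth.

%ΔQ_x = (6063 − 4495)/[(4495+6063)/2] = 1568/5279 ≈ 0.2970.
%ΔP_y = (66.4 − 47.6)/[(47.6+66.4)/2] ≈ 0.3298.
E_xy = 0.2970/0.3298 ≈ 0.901.
E_xy > 0, so Netflix subscriptions and Hulu subscriptions are substitutes.

0.901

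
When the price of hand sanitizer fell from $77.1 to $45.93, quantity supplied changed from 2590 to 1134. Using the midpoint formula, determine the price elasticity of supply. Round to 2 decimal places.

1.54

%ΔQ = (1134 − 2590)/[(2590 + 1134)/2] = -1456/1862 ≈ -0.7820.
%Δp = (45.93 − 77.1)/[(77.1 + 45.93)/2] = -31.17/61.515 ≈ -0.5067.
Arc elasticity E = %ΔQ/%Δp ≈ -0.7820/-0.5067 ≈ 1.54.
|E| > 1: supply is elastic over this range.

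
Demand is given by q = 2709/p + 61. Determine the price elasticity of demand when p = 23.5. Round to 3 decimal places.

At p = 23.5, q = 176.2766.
dq/dp = −2709/p² = −4.9054.
Point elasticity E = (dq/dp)·(p/q) = -4.9054 × 23.5/176.2766 ≈ -0.654.
|E| < 1, so demand is inelastic at this price.

-0.654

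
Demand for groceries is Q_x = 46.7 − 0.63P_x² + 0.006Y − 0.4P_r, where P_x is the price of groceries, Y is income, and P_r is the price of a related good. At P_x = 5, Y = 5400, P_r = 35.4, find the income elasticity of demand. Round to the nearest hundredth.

Evaluating quantity at (P_x, Y, P_r) gives Q_x = 46.7 − 0.63(5)² + 0.006(5400) − 0.4(35.4) = 46.7 − 15.75 + 32.4 − 14.16 = 49.19.
∂Q_x/∂Y = +0.006, so E_I = 0.006·(5400/49.19) ≈ 0.66.
E_I ∈ (0,1): normal good (necessity).

0.66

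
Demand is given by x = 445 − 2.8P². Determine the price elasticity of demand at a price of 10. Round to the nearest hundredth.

At P = 10, x = 165.
dx/dP = −2·2.8·P = −56.
Point elasticity E = (dx/dP)·(P/x) = -56 × 10/165 ≈ -3.39.
|E| > 1, so demand is elastic at this price.

-3.39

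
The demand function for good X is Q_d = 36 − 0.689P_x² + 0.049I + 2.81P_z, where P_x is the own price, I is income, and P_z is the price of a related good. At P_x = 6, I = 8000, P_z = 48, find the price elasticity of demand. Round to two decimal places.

-0.09

At the given point, Q_d = 36 − 0.689(6)² + 0.049(8000) + 2.81(48) = 36 − 24.804 + 392 + 134.88 = 538.076.
∂Q_d/∂P_x = −2·0.689·P_x = -8.268, so E_p = -8.268·(6/538.076) ≈ -0.09.
|E_p| < 1: demand is inelastic.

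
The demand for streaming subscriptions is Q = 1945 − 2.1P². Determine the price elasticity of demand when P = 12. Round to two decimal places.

At P = 12, Q = 1642.6.
dQ/dP = −2·2.1·P = −50.4.
Point elasticity E = (dQ/dP)·(P/Q) = -50.4 × 12/1642.6 ≈ -0.37.
|E| < 1, so demand is inelastic at this price.

-0.37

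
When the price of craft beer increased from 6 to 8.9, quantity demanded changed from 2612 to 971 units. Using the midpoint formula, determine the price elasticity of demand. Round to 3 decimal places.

-2.353

%Δq = (971 − 2612)/[(2612 + 971)/2] = -1641/1791.5 ≈ -0.9160.
%Δp = (8.9 − 6)/[(6 + 8.9)/2] = 2.9/7.45 ≈ 0.3893.
Arc elasticity E = %Δq/%Δp ≈ -0.9160/0.3893 ≈ -2.353.
|E| > 1: demand is elastic over this range.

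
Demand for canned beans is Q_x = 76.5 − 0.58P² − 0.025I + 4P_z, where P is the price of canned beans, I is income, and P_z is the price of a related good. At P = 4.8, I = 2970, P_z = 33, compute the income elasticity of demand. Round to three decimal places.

-0.614

Substituting, Q_x = 76.5 − 0.58(4.8)² − 0.025(2970) + 4(33) = 76.5 − 13.3632 − 74.25 + 132 = 120.8868.
∂Q_x/∂I = −0.025, so E_I = -0.025·(2970/120.8868) ≈ -0.614.
E_I < 0: inferior good.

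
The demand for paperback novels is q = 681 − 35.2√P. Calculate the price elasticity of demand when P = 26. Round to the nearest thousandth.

-0.179

At P = 26, q = 501.5145.
dq/dP = −35.2/(2√P) = −35.2/(2·5.099).
Point elasticity E = (dq/dP)·(P/q) = -3.4516 × 26/501.5145 ≈ -0.179.
|E| < 1, so demand is inelastic at this price.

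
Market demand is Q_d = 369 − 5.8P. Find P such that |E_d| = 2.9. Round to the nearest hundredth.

47.31

Set −bP/(a − bP) = −2.9 ⇒ bP = 2.9(a − bP) ⇒ bP(1+2.9) = 2.9·a.
P = 2.9·369/(5.8·3.9) ≈ 47.31.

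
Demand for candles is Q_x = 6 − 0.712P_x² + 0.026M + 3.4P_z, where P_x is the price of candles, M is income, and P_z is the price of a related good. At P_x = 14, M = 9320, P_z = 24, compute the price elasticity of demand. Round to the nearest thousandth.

At the given point, Q_x = 6 − 0.712(14)² + 0.026(9320) + 3.4(24) = 6 − 139.552 + 242.32 + 81.6 = 190.368.
∂Q_x/∂P_x = −2·0.712·P_x = -19.936, so E_p = -19.936·(14/190.368) ≈ -1.466.
|E_p| > 1: demand is elastic.

-1.466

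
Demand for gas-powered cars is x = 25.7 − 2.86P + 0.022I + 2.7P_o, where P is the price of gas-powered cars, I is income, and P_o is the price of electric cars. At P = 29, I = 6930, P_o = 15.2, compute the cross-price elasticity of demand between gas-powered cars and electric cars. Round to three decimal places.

0.301

First evaluate x: 25.7 − 2.86(29) + 0.022(6930) + 2.7(15.2) = 25.7 − 82.94 + 152.46 + 41.04 = 136.26.
∂x/∂P_o = +2.7, so E_xy = 2.7·(15.2/136.26) ≈ 0.301.
E_xy > 0: the goods are substitutes.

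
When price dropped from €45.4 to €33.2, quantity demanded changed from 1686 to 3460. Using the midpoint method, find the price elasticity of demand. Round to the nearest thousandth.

%Δq = (3460 − 1686)/[(1686 + 3460)/2] = 1774/2573 ≈ 0.6895.
%Δp = (33.2 − 45.4)/[(45.4 + 33.2)/2] = -12.2/39.3 ≈ -0.3104.
Arc elasticity E = %Δq/%Δp ≈ 0.6895/-0.3104 ≈ -2.221.
|E| > 1: demand is elastic over this range.

-2.221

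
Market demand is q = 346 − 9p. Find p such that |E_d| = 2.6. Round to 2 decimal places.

Set −bp/(a − bp) = −2.6 ⇒ bp = 2.6(a − bp) ⇒ bp(1+2.6) = 2.6·a.
p = 2.6·346/(9·3.6) ≈ 27.77.

27.77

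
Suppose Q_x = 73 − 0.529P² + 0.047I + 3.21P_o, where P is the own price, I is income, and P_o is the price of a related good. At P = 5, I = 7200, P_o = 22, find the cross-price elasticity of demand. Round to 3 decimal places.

0.151

Substituting, Q_x = 73 − 0.529(5)² + 0.047(7200) + 3.21(22) = 73 − 13.225 + 338.4 + 70.62 = 468.795.
∂Q_x/∂P_o = +3.21, so E_xy = 3.21·(22/468.795) ≈ 0.151.
E_xy > 0: the goods are substitutes.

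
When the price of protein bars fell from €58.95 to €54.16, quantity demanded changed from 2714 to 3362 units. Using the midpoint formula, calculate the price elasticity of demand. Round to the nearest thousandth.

-2.518

%Δq = (3362 − 2714)/[(2714 + 3362)/2] = 648/3038 ≈ 0.2133.
%ΔP = (54.16 − 58.95)/[(58.95 + 54.16)/2] = -4.79/56.555 ≈ -0.0847.
Arc elasticity E = %Δq/%ΔP ≈ 0.2133/-0.0847 ≈ -2.518.
|E| > 1: demand is elastic over this range.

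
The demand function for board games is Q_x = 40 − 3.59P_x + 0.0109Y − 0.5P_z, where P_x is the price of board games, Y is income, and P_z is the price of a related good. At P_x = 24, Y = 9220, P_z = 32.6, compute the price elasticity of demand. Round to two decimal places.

-2.27

Evaluating quantity at (P_x, Y, P_z) gives Q_x = 40 − 3.59(24) + 0.0109(9220) − 0.5(32.6) = 40 − 86.16 + 100.498 − 16.3 = 38.038.
∂Q_x/∂P_x = −3.59, so E_p = (−3.59)·(24/38.038) ≈ -2.27.
|E_p| > 1: demand is elastic.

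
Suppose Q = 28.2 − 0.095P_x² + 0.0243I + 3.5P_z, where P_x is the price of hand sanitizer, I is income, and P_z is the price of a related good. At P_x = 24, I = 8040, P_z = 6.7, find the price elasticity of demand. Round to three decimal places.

-0.569

First evaluate Q: 28.2 − 0.095(24)² + 0.0243(8040) + 3.5(6.7) = 28.2 − 54.72 + 195.372 + 23.45 = 192.302.
∂Q/∂P_x = −2·0.095·P_x = -4.56, so E_p = -4.56·(24/192.302) ≈ -0.569.
|E_p| < 1: demand is inelastic.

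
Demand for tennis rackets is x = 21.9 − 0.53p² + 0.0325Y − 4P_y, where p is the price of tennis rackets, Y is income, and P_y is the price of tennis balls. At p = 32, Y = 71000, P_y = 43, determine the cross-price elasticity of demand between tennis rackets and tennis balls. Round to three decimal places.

-0.107

At the given point, x = 21.9 − 0.53(32)² + 0.0325(71000) − 4(43) = 21.9 − 542.72 + 2307.5 − 172 = 1614.68.
∂x/∂P_y = −4, so E_xy = -4·(43/1614.68) ≈ -0.107.
E_xy < 0: the goods are complements.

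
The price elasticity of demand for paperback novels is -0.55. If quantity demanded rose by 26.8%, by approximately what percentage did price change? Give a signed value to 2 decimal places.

%ΔQ ≈ E × %ΔP ⇒ %ΔP = %ΔQ / E = (26.8%)/(-0.55) ≈ -48.73%.

-48.73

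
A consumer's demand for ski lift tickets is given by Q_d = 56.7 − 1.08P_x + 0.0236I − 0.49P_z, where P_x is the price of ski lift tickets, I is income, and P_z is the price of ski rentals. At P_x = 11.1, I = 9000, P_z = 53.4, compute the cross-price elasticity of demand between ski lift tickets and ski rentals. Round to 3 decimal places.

First evaluate Q_d: 56.7 − 1.08(11.1) + 0.0236(9000) − 0.49(53.4) = 56.7 − 11.988 + 212.4 − 26.166 = 230.946.
∂Q_d/∂P_z = −0.49, so E_xy = -0.49·(53.4/230.946) ≈ -0.113.
E_xy < 0: the goods are complements.

-0.113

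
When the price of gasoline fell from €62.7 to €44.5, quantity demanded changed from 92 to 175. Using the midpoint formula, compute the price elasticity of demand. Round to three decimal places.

%ΔQ = (175 − 92)/[(92 + 175)/2] = 83/133.5 ≈ 0.6217.
%Δp = (44.5 − 62.7)/[(62.7 + 44.5)/2] = -18.2/53.6 ≈ -0.3396.
Arc elasticity E = %ΔQ/%Δp ≈ 0.6217/-0.3396 ≈ -1.831.
|E| > 1: demand is elastic over this range.

-1.831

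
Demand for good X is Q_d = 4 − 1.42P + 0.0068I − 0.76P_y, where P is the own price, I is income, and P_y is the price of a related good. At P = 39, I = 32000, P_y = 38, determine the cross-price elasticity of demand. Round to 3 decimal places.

-0.210

Substituting, Q_d = 4 − 1.42(39) + 0.0068(32000) − 0.76(38) = 4 − 55.38 + 217.6 − 28.88 = 137.34.
∂Q_d/∂P_y = −0.76, so E_xy = -0.76·(38/137.34) ≈ -0.210.
E_xy < 0: the goods are complements.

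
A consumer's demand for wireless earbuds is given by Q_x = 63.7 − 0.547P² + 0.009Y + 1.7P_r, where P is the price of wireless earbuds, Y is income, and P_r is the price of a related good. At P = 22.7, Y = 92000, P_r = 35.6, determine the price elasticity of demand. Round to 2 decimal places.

-0.84

Q_x = 63.7 − 0.547(22.7)² + 0.009(92000) + 1.7(35.6) = 63.7 − 281.8636 + 828 + 60.52 = 670.3564.
∂Q_x/∂P = −2·0.547·P = -24.8338, so E_p = -24.8338·(22.7/670.3564) ≈ -0.84.
|E_p| < 1: demand is inelastic.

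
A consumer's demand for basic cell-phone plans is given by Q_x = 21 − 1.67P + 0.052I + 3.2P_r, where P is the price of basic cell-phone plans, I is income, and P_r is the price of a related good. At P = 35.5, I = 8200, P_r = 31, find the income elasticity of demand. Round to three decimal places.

Evaluating quantity at (P, I, P_r) gives Q_x = 21 − 1.67(35.5) + 0.052(8200) + 3.2(31) = 21 − 59.285 + 426.4 + 99.2 = 487.315.
∂Q_x/∂I = +0.052, so E_I = 0.052·(8200/487.315) ≈ 0.875.
E_I ∈ (0,1): normal good (necessity).

0.875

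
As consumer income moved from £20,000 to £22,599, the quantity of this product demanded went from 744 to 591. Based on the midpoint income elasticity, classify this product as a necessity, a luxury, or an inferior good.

inferior

%ΔQ = (591 − 744)/[(744+591)/2] = -153/667.5 ≈ -0.2292.
%ΔI = (22,599 − 20,000)/[(20,000+22,599)/2] = 2599/21299.5 ≈ 0.1220.
E_I = %ΔQ/%ΔI ≈ -1.878.
E_I < 0: inferior good.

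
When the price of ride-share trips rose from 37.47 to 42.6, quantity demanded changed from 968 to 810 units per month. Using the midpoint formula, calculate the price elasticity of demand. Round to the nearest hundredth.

%Δq = (810 − 968)/[(968 + 810)/2] = -158/889 ≈ -0.1777.
%Δp = (42.6 − 37.47)/[(37.47 + 42.6)/2] = 5.13/40.035 ≈ 0.1281.
Arc elasticity E = %Δq/%Δp ≈ -0.1777/0.1281 ≈ -1.39.
|E| > 1: demand is elastic over this range.

-1.39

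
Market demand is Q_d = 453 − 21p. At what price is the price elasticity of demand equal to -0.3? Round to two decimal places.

Set −bp/(a − bp) = −0.3 ⇒ bp = 0.3(a − bp) ⇒ bp(1+0.3) = 0.3·a.
p = 0.3·453/(21·1.3) ≈ 4.98.

4.98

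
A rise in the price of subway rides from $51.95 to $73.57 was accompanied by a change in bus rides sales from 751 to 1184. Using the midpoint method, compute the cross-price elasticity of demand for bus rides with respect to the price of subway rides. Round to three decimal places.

1.299

%ΔQ_x = (1184 − 751)/[(751+1184)/2] = 433/967.5 ≈ 0.4475.
%ΔP_y = (73.57 − 51.95)/[(51.95+73.57)/2] ≈ 0.3445.
E_xy = 0.4475/0.3445 ≈ 1.299.
E_xy > 0, so bus rides and subway rides are substitutes.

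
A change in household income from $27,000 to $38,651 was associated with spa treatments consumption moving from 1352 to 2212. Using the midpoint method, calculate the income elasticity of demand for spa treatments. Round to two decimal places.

1.36

%ΔQ = (2212 − 1352)/[(1352+2212)/2] = 860/1782 ≈ 0.4826.
%ΔI = (38,651 − 27,000)/[(27,000+38,651)/2] = 11651/32825.5 ≈ 0.3549.
E_I = %ΔQ/%ΔI ≈ 1.36.
E_I > 1: normal good (luxury).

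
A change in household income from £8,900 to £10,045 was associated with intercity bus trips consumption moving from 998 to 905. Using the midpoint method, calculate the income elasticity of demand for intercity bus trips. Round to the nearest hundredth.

-0.81

%ΔQ = (905 − 998)/[(998+905)/2] = -93/951.5 ≈ -0.0977.
%ΔI = (10,045 − 8,900)/[(8,900+10,045)/2] = 1145/9472.5 ≈ 0.1209.
E_I = %ΔQ/%ΔI ≈ -0.81.
E_I < 0: inferior good.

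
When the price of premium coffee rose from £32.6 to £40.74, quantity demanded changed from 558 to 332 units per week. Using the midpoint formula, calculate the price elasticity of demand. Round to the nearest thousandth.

%Δq = (332 − 558)/[(558 + 332)/2] = -226/445 ≈ -0.5079.
%ΔP = (40.74 − 32.6)/[(32.6 + 40.74)/2] = 8.14/36.67 ≈ 0.2220.
Arc elasticity E = %Δq/%ΔP ≈ -0.5079/0.2220 ≈ -2.288.
|E| > 1: demand is elastic over this range.

-2.288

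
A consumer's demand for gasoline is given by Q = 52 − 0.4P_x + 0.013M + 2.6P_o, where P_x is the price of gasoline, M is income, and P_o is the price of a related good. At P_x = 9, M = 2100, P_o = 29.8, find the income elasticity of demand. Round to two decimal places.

Evaluating quantity at (P_x, M, P_o) gives Q = 52 − 0.4(9) + 0.013(2100) + 2.6(29.8) = 52 − 3.6 + 27.3 + 77.48 = 153.18.
∂Q/∂M = +0.013, so E_I = 0.013·(2100/153.18) ≈ 0.18.
E_I ∈ (0,1): normal good (necessity).

0.18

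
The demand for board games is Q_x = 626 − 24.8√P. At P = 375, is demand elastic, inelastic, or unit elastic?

elastic

At P = 375, Q_x = 145.7501.
dQ_x/dP = −24.8/(2√P) = −24.8/(2·19.3649).
Point elasticity E = (dQ_x/dP)·(P/Q_x) = -0.6403 × 375/145.7501 ≈ -1.648.
|E| ≈ 1.648 > 1, so demand is elastic.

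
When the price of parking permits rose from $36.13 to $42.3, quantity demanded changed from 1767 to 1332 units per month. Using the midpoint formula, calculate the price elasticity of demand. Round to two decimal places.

-1.78

%Δq = (1332 − 1767)/[(1767 + 1332)/2] = -435/1549.5 ≈ -0.2807.
%ΔP = (42.3 − 36.13)/[(36.13 + 42.3)/2] = 6.17/39.215 ≈ 0.1573.
Arc elasticity E = %Δq/%ΔP ≈ -0.2807/0.1573 ≈ -1.78.
|E| > 1: demand is elastic over this range.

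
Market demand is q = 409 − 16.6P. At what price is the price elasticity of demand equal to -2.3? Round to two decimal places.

Set −bP/(a − bP) = −2.3 ⇒ bP = 2.3(a − bP) ⇒ bP(1+2.3) = 2.3·a.
P = 2.3·409/(16.6·3.3) ≈ 17.17.

17.17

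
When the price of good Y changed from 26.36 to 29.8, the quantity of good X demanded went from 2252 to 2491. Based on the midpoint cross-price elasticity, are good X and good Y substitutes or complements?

%ΔQ_x = (2491 − 2252)/[(2252+2491)/2] = 239/2371.5 ≈ 0.1008.
%ΔP_y = (29.8 − 26.36)/[(26.36+29.8)/2] ≈ 0.1225.
E_xy = 0.1008/0.1225 ≈ 0.823.
E_xy > 0, so the goods are substitutes.

substitutes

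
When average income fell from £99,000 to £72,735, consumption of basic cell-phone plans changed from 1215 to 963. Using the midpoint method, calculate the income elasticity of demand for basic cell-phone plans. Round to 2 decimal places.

0.76

%ΔQ = (963 − 1215)/[(1215+963)/2] = -252/1089 ≈ -0.2314.
%ΔI = (72,735 − 99,000)/[(99,000+72,735)/2] = -26265/85867.5 ≈ -0.3059.
E_I = %ΔQ/%ΔI ≈ 0.76.
E_I ∈ (0,1): normal good (necessity).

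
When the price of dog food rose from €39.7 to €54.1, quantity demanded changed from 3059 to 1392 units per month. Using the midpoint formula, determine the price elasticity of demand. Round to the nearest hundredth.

-2.44

%ΔQ = (1392 − 3059)/[(3059 + 1392)/2] = -1667/2225.5 ≈ -0.7490.
%ΔP = (54.1 − 39.7)/[(39.7 + 54.1)/2] = 14.4/46.9 ≈ 0.3070.
Arc elasticity E = %ΔQ/%ΔP ≈ -0.7490/0.3070 ≈ -2.44.
|E| > 1: demand is elastic over this range.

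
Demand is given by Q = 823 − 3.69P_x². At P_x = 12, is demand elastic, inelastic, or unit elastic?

elastic

At P_x = 12, Q = 291.64.
dQ/dP_x = −2·3.69·P_x = −88.56.
Point elasticity E = (dQ/dP_x)·(P_x/Q) = -88.56 × 12/291.64 ≈ -3.644.
|E| ≈ 3.644 > 1, so demand is elastic.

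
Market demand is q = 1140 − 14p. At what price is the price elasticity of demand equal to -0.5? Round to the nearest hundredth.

27.14

Set −bp/(a − bp) = −0.5 ⇒ bp = 0.5(a − bp) ⇒ bp(1+0.5) = 0.5·a.
p = 0.5·1140/(14·1.5) ≈ 27.14.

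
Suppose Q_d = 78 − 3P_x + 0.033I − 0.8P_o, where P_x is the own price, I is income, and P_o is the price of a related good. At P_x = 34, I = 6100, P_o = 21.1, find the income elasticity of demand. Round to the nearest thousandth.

First evaluate Q_d: 78 − 3(34) + 0.033(6100) − 0.8(21.1) = 78 − 102 + 201.3 − 16.88 = 160.42.
∂Q_d/∂I = +0.033, so E_I = 0.033·(6100/160.42) ≈ 1.255.
E_I > 1: normal good (luxury).

1.255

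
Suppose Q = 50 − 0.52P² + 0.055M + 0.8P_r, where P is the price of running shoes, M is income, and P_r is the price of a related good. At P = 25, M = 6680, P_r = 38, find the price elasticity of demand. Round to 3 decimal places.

Substituting, Q = 50 − 0.52(25)² + 0.055(6680) + 0.8(38) = 50 − 325 + 367.4 + 30.4 = 122.8.
∂Q/∂P = −2·0.52·P = -26, so E_p = -26·(25/122.8) ≈ -5.293.
|E_p| > 1: demand is elastic.

-5.293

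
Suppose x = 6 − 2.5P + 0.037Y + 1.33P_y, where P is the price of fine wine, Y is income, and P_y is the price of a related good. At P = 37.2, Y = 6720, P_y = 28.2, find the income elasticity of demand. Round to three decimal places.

x = 6 − 2.5(37.2) + 0.037(6720) + 1.33(28.2) = 6 − 93 + 248.64 + 37.506 = 199.146.
∂x/∂Y = +0.037, so E_I = 0.037·(6720/199.146) ≈ 1.249.
E_I > 1: normal good (luxury).

1.249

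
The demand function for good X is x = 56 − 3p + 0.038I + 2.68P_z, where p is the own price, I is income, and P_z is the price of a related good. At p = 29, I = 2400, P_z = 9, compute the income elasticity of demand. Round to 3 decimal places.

Substituting, x = 56 − 3(29) + 0.038(2400) + 2.68(9) = 56 − 87 + 91.2 + 24.12 = 84.32.
∂x/∂I = +0.038, so E_I = 0.038·(2400/84.32) ≈ 1.082.
E_I > 1: normal good (luxury).

1.082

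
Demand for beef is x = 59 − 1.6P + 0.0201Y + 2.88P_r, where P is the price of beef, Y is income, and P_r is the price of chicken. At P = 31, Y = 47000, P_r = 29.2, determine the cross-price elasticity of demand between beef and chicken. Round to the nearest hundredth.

x = 59 − 1.6(31) + 0.0201(47000) + 2.88(29.2) = 59 − 49.6 + 944.7 + 84.096 = 1038.196.
∂x/∂P_r = +2.88, so E_xy = 2.88·(29.2/1038.196) ≈ 0.08.
E_xy > 0: the goods are substitutes.

0.08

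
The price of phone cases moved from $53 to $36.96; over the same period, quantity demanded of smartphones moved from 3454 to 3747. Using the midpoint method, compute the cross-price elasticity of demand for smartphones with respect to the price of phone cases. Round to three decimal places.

%ΔQ_x = (3747 − 3454)/[(3454+3747)/2] = 293/3600.5 ≈ 0.0814.
%ΔP_y = (36.96 − 53)/[(53+36.96)/2] ≈ -0.3566.
E_xy = 0.0814/-0.3566 ≈ -0.228.
E_xy < 0, so smartphones and phone cases are complements.

-0.228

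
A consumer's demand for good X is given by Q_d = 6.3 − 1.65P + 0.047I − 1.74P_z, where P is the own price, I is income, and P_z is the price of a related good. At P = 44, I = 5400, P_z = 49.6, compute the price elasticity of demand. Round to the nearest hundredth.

-0.72

Q_d = 6.3 − 1.65(44) + 0.047(5400) − 1.74(49.6) = 6.3 − 72.6 + 253.8 − 86.304 = 101.196.
∂Q_d/∂P = −1.65, so E_p = (−1.65)·(44/101.196) ≈ -0.72.
|E_p| < 1: demand is inelastic.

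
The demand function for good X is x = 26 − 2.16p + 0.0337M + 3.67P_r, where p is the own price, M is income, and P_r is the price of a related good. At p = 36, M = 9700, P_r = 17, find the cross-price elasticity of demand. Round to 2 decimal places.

0.18

Substituting, x = 26 − 2.16(36) + 0.0337(9700) + 3.67(17) = 26 − 77.76 + 326.89 + 62.39 = 337.52.
∂x/∂P_r = +3.67, so E_xy = 3.67·(17/337.52) ≈ 0.18.
E_xy > 0: the goods are substitutes.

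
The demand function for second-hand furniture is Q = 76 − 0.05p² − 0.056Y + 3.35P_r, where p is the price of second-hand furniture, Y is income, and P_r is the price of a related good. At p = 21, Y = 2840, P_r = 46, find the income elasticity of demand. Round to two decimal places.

-3.25

Evaluating quantity at (p, Y, P_r) gives Q = 76 − 0.05(21)² − 0.056(2840) + 3.35(46) = 76 − 22.05 − 159.04 + 154.1 = 49.01.
∂Q/∂Y = −0.056, so E_I = -0.056·(2840/49.01) ≈ -3.25.
E_I < 0: inferior good.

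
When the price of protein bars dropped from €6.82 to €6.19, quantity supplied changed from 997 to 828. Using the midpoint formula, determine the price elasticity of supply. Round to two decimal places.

%ΔQ = (828 − 997)/[(997 + 828)/2] = -169/912.5 ≈ -0.1852.
%Δp = (6.19 − 6.82)/[(6.82 + 6.19)/2] = -0.63/6.505 ≈ -0.0968.
Arc elasticity E = %ΔQ/%Δp ≈ -0.1852/-0.0968 ≈ 1.91.
|E| > 1: supply is elastic over this range.

1.91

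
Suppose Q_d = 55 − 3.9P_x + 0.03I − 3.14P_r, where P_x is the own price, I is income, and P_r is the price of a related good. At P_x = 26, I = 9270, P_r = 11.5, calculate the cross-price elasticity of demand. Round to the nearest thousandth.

-0.185

First evaluate Q_d: 55 − 3.9(26) + 0.03(9270) − 3.14(11.5) = 55 − 101.4 + 278.1 − 36.11 = 195.59.
∂Q_d/∂P_r = −3.14, so E_xy = -3.14·(11.5/195.59) ≈ -0.185.
E_xy < 0: the goods are complements.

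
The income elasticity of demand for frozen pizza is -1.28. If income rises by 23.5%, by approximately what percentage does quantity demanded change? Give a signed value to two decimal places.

-30.08

%ΔQ ≈ E × %ΔI = (-1.28) × (23.5%) = -30.08%.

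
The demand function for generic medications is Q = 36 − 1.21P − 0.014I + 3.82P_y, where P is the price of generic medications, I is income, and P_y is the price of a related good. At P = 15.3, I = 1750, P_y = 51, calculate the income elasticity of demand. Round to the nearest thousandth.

At the given point, Q = 36 − 1.21(15.3) − 0.014(1750) + 3.82(51) = 36 − 18.513 − 24.5 + 194.82 = 187.807.
∂Q/∂I = −0.014, so E_I = -0.014·(1750/187.807) ≈ -0.130.
E_I < 0: inferior good.

-0.130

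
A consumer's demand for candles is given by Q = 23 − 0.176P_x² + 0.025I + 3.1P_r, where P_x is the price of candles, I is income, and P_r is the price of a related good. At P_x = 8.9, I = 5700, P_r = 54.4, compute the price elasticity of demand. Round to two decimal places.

Substituting, Q = 23 − 0.176(8.9)² + 0.025(5700) + 3.1(54.4) = 23 − 13.941 + 142.5 + 168.64 = 320.199.
∂Q/∂P_x = −2·0.176·P_x = -3.1328, so E_p = -3.1328·(8.9/320.199) ≈ -0.09.
|E_p| < 1: demand is inelastic.

-0.09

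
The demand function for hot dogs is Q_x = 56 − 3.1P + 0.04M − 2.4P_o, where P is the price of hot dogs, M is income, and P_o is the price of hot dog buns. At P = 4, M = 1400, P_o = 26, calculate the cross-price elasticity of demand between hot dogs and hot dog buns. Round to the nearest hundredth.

First evaluate Q_x: 56 − 3.1(4) + 0.04(1400) − 2.4(26) = 56 − 12.4 + 56 − 62.4 = 37.2.
∂Q_x/∂P_o = −2.4, so E_xy = -2.4·(26/37.2) ≈ -1.68.
E_xy < 0: the goods are complements.

-1.68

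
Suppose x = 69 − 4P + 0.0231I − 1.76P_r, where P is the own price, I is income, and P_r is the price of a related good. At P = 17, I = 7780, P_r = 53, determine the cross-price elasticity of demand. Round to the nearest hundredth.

-1.07

Evaluating quantity at (P, I, P_r) gives x = 69 − 4(17) + 0.0231(7780) − 1.76(53) = 69 − 68 + 179.718 − 93.28 = 87.438.
∂x/∂P_r = −1.76, so E_xy = -1.76·(53/87.438) ≈ -1.07.
E_xy < 0: the goods are complements.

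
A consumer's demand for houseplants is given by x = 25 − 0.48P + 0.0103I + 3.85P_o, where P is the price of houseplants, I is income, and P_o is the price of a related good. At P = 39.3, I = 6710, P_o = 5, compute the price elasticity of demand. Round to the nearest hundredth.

-0.20

At the given point, x = 25 − 0.48(39.3) + 0.0103(6710) + 3.85(5) = 25 − 18.864 + 69.113 + 19.25 = 94.499.
∂x/∂P = −0.48, so E_p = (−0.48)·(39.3/94.499) ≈ -0.20.
|E_p| < 1: demand is inelastic.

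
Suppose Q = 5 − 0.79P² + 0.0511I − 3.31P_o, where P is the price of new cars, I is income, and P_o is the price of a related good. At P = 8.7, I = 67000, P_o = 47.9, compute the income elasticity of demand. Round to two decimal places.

First evaluate Q: 5 − 0.79(8.7)² + 0.0511(67000) − 3.31(47.9) = 5 − 59.7951 + 3423.7 − 158.549 = 3210.3559.
∂Q/∂I = +0.0511, so E_I = 0.0511·(67000/3210.3559) ≈ 1.07.
E_I > 1: normal good (luxury).

1.07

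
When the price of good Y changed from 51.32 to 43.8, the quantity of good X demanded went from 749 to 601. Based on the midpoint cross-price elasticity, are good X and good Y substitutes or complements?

substitutes

%ΔQ_x = (601 − 749)/[(749+601)/2] = -148/675 ≈ -0.2193.
%ΔP_y = (43.8 − 51.32)/[(51.32+43.8)/2] ≈ -0.1581.
E_xy = -0.2193/-0.1581 ≈ 1.387.
E_xy > 0, so the goods are substitutes.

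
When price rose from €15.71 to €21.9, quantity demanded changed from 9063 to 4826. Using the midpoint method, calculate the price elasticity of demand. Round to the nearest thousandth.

-1.854

%Δq = (4826 − 9063)/[(9063 + 4826)/2] = -4237/6944.5 ≈ -0.6101.
%ΔP = (21.9 − 15.71)/[(15.71 + 21.9)/2] = 6.19/18.805 ≈ 0.3292.
Arc elasticity E = %Δq/%ΔP ≈ -0.6101/0.3292 ≈ -1.854.
|E| > 1: demand is elastic over this range.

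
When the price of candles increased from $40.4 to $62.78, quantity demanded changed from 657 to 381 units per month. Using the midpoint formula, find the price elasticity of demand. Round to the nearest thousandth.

-1.226

%ΔQ = (381 − 657)/[(657 + 381)/2] = -276/519 ≈ -0.5318.
%Δp = (62.78 − 40.4)/[(40.4 + 62.78)/2] = 22.38/51.59 ≈ 0.4338.
Arc elasticity E = %ΔQ/%Δp ≈ -0.5318/0.4338 ≈ -1.226.
|E| > 1: demand is elastic over this range.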